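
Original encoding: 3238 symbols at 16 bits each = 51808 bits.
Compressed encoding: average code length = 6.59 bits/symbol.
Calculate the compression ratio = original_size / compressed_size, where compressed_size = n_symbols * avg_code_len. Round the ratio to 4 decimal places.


original_size = n_symbols * orig_bits = 3238 * 16 = 51808 bits
compressed_size = n_symbols * avg_code_len = 3238 * 6.59 = 21338.42 bits
ratio = original_size / compressed_size = 51808 / 21338.42 = 2.4279

Compression ratio = 2.4279


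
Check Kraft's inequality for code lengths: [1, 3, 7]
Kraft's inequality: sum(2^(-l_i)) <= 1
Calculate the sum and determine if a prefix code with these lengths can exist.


Sum = 2^(-1) + 2^(-3) + 2^(-7)
    = 0.5 + 0.125 + 0.0078125
    = 81/128 = 0.6328125
Since 0.6328125 <= 1, Kraft's inequality IS satisfied.
A prefix code with these lengths CAN exist.

Kraft sum = 0.6328125. Satisfied.


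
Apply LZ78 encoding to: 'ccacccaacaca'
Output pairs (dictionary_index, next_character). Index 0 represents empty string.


LZ78 encoding steps:
Dictionary: {0: ''}
Step 1: w='' (idx 0), next='c' -> output (0, 'c'), add 'c' as idx 1
Step 2: w='c' (idx 1), next='a' -> output (1, 'a'), add 'ca' as idx 2
Step 3: w='c' (idx 1), next='c' -> output (1, 'c'), add 'cc' as idx 3
Step 4: w='ca' (idx 2), next='a' -> output (2, 'a'), add 'caa' as idx 4
Step 5: w='ca' (idx 2), next='c' -> output (2, 'c'), add 'cac' as idx 5
Step 6: w='' (idx 0), next='a' -> output (0, 'a'), add 'a' as idx 6


Encoded: [(0, 'c'), (1, 'a'), (1, 'c'), (2, 'a'), (2, 'c'), (0, 'a')]


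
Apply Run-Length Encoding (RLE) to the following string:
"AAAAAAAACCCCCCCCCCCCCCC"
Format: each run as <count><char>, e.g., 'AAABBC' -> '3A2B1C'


Scanning runs left to right:
  i=0: run of 'A' x 8 -> '8A'
  i=8: run of 'C' x 15 -> '15C'

RLE = 8A15C


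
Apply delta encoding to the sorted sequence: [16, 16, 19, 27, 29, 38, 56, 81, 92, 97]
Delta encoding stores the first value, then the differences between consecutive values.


First value: 16
Deltas:
  16 - 16 = 0
  19 - 16 = 3
  27 - 19 = 8
  29 - 27 = 2
  38 - 29 = 9
  56 - 38 = 18
  81 - 56 = 25
  92 - 81 = 11
  97 - 92 = 5


Delta encoded: [16, 0, 3, 8, 2, 9, 18, 25, 11, 5]


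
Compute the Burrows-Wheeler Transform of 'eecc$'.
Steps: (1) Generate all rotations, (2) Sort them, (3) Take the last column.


Rotations (sorted):
  0: $eecc -> last char: c
  1: c$eec -> last char: c
  2: cc$ee -> last char: e
  3: ecc$e -> last char: e
  4: eecc$ -> last char: $


BWT = ccee$


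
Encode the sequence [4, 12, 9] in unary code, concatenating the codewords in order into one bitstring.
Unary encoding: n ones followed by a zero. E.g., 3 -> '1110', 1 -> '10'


Encode each number as n ones followed by a terminating 0:
  4 -> 11110 (5 bits)
  12 -> 1111111111110 (13 bits)
  9 -> 1111111110 (10 bits)
Total length = 5 + 13 + 10 = 28 bits.

Unary([4, 12, 9]) = 1111011111111111101111111110 (28 bits)


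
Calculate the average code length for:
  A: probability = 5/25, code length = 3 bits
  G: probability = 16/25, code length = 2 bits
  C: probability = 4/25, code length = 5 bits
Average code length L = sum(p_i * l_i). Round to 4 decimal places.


Weighted contributions p_i * l_i:
  A: (5/25) * 3 = 15/25
  G: (16/25) * 2 = 32/25
  C: (4/25) * 5 = 20/25
Sum = (15 + 32 + 20)/25 = 67/25

L = 67/25 = 2.6800 bits/symbol


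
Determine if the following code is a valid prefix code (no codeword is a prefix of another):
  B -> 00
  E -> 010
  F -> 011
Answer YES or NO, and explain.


Checking each pair (does one codeword prefix another?):
  B='00' vs E='010': no prefix
  B='00' vs F='011': no prefix
  E='010' vs B='00': no prefix
  E='010' vs F='011': no prefix
  F='011' vs B='00': no prefix
  F='011' vs E='010': no prefix
No violation found over all pairs.

YES -- this is a valid prefix code. No codeword is a prefix of any other codeword.


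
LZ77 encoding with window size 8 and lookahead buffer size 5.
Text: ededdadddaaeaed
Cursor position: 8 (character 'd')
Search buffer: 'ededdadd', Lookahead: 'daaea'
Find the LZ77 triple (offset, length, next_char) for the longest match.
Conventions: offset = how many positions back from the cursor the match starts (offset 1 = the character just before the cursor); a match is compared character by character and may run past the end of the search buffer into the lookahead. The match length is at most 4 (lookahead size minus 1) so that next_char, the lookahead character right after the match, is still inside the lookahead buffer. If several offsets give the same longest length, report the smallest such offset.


Try each offset into the search buffer:
  offset=1 (pos 7, char 'd'): match length 1
  offset=2 (pos 6, char 'd'): match length 1
  offset=3 (pos 5, char 'a'): match length 0
  offset=4 (pos 4, char 'd'): match length 2
  offset=5 (pos 3, char 'd'): match length 1
  offset=6 (pos 2, char 'e'): match length 0
  offset=7 (pos 1, char 'd'): match length 1
  offset=8 (pos 0, char 'e'): match length 0
Longest match has length 2 at offset 4.
next_char = character at position 8 + 2 = 10 -> 'a'

Best match: offset=4, length=2 (matching 'da' starting at position 4)
LZ77 triple: (4, 2, 'a')


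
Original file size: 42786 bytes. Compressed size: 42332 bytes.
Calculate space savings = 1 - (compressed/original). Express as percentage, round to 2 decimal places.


ratio = compressed/original = 42332/42786 = 0.989389
savings = 1 - ratio = 1 - 0.989389 = 0.010611
as a percentage: 0.010611 * 100 = 1.06%

Space savings = 1 - 42332/42786 = 1.06%


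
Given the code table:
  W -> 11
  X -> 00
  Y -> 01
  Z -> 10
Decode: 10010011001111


Decoding:
10 -> Z
01 -> Y
00 -> X
11 -> W
00 -> X
11 -> W
11 -> W


Result: ZYXWXWW


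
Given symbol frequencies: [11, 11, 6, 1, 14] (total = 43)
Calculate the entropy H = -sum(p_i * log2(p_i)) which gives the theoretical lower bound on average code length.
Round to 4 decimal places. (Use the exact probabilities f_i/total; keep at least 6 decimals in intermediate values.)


Per-symbol terms -p_i * log2(p_i) with p_i = f_i/43:
  p = 11/43 = 0.255814: log2(p) = -1.966833, -p*log2(p) = 0.503143
  p = 11/43 = 0.255814: log2(p) = -1.966833, -p*log2(p) = 0.503143
  p = 6/43 = 0.139535: log2(p) = -2.841302, -p*log2(p) = 0.396461
  p = 1/43 = 0.023256: log2(p) = -5.426265, -p*log2(p) = 0.126192
  p = 14/43 = 0.325581: log2(p) = -1.618910, -p*log2(p) = 0.527087
H = 0.503143 + 0.503143 + 0.396461 + 0.126192 + 0.527087 = 2.056026

H = 2.056 bits/symbol


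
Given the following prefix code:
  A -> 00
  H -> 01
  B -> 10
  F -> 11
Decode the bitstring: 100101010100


Decoding step by step:
Bits 10 -> B
Bits 01 -> H
Bits 01 -> H
Bits 01 -> H
Bits 01 -> H
Bits 00 -> A


Decoded message: BHHHHA


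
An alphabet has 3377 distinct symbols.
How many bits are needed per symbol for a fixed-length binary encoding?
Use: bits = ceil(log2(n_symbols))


log2(3377) = 11.7215
Bracket: 2^11 = 2048 < 3377 <= 2^12 = 4096
So ceil(log2(3377)) = 12

bits = ceil(log2(3377)) = ceil(11.7215) = 12 bits


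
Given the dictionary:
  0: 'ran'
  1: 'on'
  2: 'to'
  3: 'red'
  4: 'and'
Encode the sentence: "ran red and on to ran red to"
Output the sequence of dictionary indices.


Look up each word in the dictionary:
  'ran' -> 0
  'red' -> 3
  'and' -> 4
  'on' -> 1
  'to' -> 2
  'ran' -> 0
  'red' -> 3
  'to' -> 2

Encoded: [0, 3, 4, 1, 2, 0, 3, 2]


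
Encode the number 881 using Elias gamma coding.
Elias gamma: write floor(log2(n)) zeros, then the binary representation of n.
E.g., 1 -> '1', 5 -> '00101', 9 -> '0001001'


num_bits = floor(log2(881)) + 1 = 10
leading_zeros = num_bits - 1 = 9
binary(881) = 1101110001

Elias gamma(881) = '000000000' + '1101110001' = 0000000001101110001 (19 bits)


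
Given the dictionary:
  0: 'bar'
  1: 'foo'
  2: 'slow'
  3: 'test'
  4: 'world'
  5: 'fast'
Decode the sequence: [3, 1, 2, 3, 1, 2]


Look up each index in the dictionary:
  3 -> 'test'
  1 -> 'foo'
  2 -> 'slow'
  3 -> 'test'
  1 -> 'foo'
  2 -> 'slow'

Decoded: "test foo slow test foo slow"


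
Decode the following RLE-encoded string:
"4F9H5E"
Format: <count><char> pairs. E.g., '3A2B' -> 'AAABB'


Expanding each <count><char> pair:
  4F -> 'FFFF'
  9H -> 'HHHHHHHHH'
  5E -> 'EEEEE'

Decoded = FFFFHHHHHHHHHEEEEE


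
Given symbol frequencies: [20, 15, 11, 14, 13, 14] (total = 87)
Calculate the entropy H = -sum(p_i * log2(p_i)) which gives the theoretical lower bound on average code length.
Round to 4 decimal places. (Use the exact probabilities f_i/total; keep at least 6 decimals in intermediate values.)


Per-symbol terms -p_i * log2(p_i) with p_i = f_i/87:
  p = 20/87 = 0.229885: log2(p) = -2.121015, -p*log2(p) = 0.487590
  p = 15/87 = 0.172414: log2(p) = -2.536053, -p*log2(p) = 0.437251
  p = 11/87 = 0.126437: log2(p) = -2.983512, -p*log2(p) = 0.377226
  p = 14/87 = 0.160920: log2(p) = -2.635589, -p*log2(p) = 0.424118
  p = 13/87 = 0.149425: log2(p) = -2.742504, -p*log2(p) = 0.409799
  p = 14/87 = 0.160920: log2(p) = -2.635589, -p*log2(p) = 0.424118
H = 0.487590 + 0.437251 + 0.377226 + 0.424118 + 0.409799 + 0.424118 = 2.560102

H = 2.5601 bits/symbol


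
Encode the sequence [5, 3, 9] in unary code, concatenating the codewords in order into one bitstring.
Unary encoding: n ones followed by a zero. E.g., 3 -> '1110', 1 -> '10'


Encode each number as n ones followed by a terminating 0:
  5 -> 111110 (6 bits)
  3 -> 1110 (4 bits)
  9 -> 1111111110 (10 bits)
Total length = 6 + 4 + 10 = 20 bits.

Unary([5, 3, 9]) = 11111011101111111110 (20 bits)


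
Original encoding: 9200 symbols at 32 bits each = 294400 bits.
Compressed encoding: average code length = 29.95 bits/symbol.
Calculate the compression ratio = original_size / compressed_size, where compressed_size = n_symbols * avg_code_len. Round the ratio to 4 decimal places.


original_size = n_symbols * orig_bits = 9200 * 32 = 294400 bits
compressed_size = n_symbols * avg_code_len = 9200 * 29.95 = 275540.0 bits
ratio = original_size / compressed_size = 294400 / 275540.0 = 1.0684

Compression ratio = 1.0684


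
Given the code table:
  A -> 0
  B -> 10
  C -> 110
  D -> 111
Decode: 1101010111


Decoding:
110 -> C
10 -> B
10 -> B
111 -> D


Result: CBBD


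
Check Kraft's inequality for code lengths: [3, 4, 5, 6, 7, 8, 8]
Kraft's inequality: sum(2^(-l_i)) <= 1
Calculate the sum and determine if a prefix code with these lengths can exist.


Sum = 2^(-3) + 2^(-4) + 2^(-5) + 2^(-6) + 2^(-7) + 2^(-8) + 2^(-8)
    = 0.125 + 0.0625 + 0.03125 + 0.015625 + 0.0078125 + 0.00390625 + 0.00390625
    = 64/256 = 0.25
Since 0.25 <= 1, Kraft's inequality IS satisfied.
A prefix code with these lengths CAN exist.

Kraft sum = 0.25. Satisfied.


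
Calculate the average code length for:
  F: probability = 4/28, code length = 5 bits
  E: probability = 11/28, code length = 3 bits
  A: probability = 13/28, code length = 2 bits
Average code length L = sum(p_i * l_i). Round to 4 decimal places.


Weighted contributions p_i * l_i:
  F: (4/28) * 5 = 20/28
  E: (11/28) * 3 = 33/28
  A: (13/28) * 2 = 26/28
Sum = (20 + 33 + 26)/28 = 79/28

L = 79/28 = 2.8214 bits/symbol


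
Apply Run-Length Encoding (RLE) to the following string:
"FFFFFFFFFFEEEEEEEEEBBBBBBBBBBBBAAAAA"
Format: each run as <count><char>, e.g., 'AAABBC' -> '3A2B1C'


Scanning runs left to right:
  i=0: run of 'F' x 10 -> '10F'
  i=10: run of 'E' x 9 -> '9E'
  i=19: run of 'B' x 12 -> '12B'
  i=31: run of 'A' x 5 -> '5A'

RLE = 10F9E12B5A


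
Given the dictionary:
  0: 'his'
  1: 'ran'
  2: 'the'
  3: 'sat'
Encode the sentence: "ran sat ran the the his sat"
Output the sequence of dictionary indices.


Look up each word in the dictionary:
  'ran' -> 1
  'sat' -> 3
  'ran' -> 1
  'the' -> 2
  'the' -> 2
  'his' -> 0
  'sat' -> 3

Encoded: [1, 3, 1, 2, 2, 0, 3]


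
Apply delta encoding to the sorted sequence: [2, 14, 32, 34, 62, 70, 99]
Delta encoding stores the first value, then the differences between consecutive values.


First value: 2
Deltas:
  14 - 2 = 12
  32 - 14 = 18
  34 - 32 = 2
  62 - 34 = 28
  70 - 62 = 8
  99 - 70 = 29


Delta encoded: [2, 12, 18, 2, 28, 8, 29]


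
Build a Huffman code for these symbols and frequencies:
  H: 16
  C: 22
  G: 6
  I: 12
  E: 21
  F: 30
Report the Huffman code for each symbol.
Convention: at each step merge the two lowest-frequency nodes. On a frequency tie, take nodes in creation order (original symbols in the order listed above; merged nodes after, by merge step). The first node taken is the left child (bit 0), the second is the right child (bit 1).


Huffman tree construction:
Step 1: Merge G(6) + I(12) = 18
Step 2: Merge H(16) + (G+I)(18) = 34
Step 3: Merge E(21) + C(22) = 43
Step 4: Merge F(30) + (H+(G+I))(34) = 64
Step 5: Merge (E+C)(43) + (F+(H+(G+I)))(64) = 107
Read each symbol's code off the tree from the root (left child = 0, right child = 1).

Codes:
  H: 110 (length 3)
  C: 01 (length 2)
  G: 1110 (length 4)
  I: 1111 (length 4)
  E: 00 (length 2)
  F: 10 (length 2)
Average code length: 266/107 = 2.4860 bits/symbol


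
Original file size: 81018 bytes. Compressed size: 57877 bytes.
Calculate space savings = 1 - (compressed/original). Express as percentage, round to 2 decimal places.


ratio = compressed/original = 57877/81018 = 0.714372
savings = 1 - ratio = 1 - 0.714372 = 0.285628
as a percentage: 0.285628 * 100 = 28.56%

Space savings = 1 - 57877/81018 = 28.56%


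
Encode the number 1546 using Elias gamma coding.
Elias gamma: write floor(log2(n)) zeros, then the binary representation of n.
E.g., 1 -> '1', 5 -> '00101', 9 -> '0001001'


num_bits = floor(log2(1546)) + 1 = 11
leading_zeros = num_bits - 1 = 10
binary(1546) = 11000001010

Elias gamma(1546) = '0000000000' + '11000001010' = 000000000011000001010 (21 bits)


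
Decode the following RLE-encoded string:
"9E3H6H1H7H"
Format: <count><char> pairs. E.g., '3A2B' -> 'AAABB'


Expanding each <count><char> pair:
  9E -> 'EEEEEEEEE'
  3H -> 'HHH'
  6H -> 'HHHHHH'
  1H -> 'H'
  7H -> 'HHHHHHH'

Decoded = EEEEEEEEEHHHHHHHHHHHHHHHHH


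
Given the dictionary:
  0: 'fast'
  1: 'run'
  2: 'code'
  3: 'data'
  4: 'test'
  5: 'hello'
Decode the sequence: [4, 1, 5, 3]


Look up each index in the dictionary:
  4 -> 'test'
  1 -> 'run'
  5 -> 'hello'
  3 -> 'data'

Decoded: "test run hello data"


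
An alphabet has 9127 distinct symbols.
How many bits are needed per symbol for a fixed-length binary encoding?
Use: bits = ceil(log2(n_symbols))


log2(9127) = 13.1559
Bracket: 2^13 = 8192 < 9127 <= 2^14 = 16384
So ceil(log2(9127)) = 14

bits = ceil(log2(9127)) = ceil(13.1559) = 14 bits


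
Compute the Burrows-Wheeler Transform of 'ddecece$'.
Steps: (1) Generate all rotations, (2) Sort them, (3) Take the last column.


Rotations (sorted):
  0: $ddecece -> last char: e
  1: ce$ddece -> last char: e
  2: cece$dde -> last char: e
  3: ddecece$ -> last char: $
  4: decece$d -> last char: d
  5: e$ddecec -> last char: c
  6: ece$ddec -> last char: c
  7: ecece$dd -> last char: d


BWT = eee$dccd


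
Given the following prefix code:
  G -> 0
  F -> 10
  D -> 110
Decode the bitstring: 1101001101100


Decoding step by step:
Bits 110 -> D
Bits 10 -> F
Bits 0 -> G
Bits 110 -> D
Bits 110 -> D
Bits 0 -> G


Decoded message: DFGDDG


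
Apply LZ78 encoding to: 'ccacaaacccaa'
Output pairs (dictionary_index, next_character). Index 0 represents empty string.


LZ78 encoding steps:
Dictionary: {0: ''}
Step 1: w='' (idx 0), next='c' -> output (0, 'c'), add 'c' as idx 1
Step 2: w='c' (idx 1), next='a' -> output (1, 'a'), add 'ca' as idx 2
Step 3: w='ca' (idx 2), next='a' -> output (2, 'a'), add 'caa' as idx 3
Step 4: w='' (idx 0), next='a' -> output (0, 'a'), add 'a' as idx 4
Step 5: w='c' (idx 1), next='c' -> output (1, 'c'), add 'cc' as idx 5
Step 6: w='caa' (idx 3), end of input -> output (3, '')


Encoded: [(0, 'c'), (1, 'a'), (2, 'a'), (0, 'a'), (1, 'c'), (3, '')]


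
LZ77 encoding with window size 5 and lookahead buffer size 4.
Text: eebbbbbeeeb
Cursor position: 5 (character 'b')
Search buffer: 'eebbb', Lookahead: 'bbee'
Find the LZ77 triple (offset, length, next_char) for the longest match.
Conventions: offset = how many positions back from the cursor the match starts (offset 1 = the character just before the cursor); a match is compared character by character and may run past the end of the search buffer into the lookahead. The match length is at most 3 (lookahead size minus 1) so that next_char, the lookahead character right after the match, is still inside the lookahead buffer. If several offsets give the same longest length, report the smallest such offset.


Try each offset into the search buffer:
  offset=1 (pos 4, char 'b'): match length 2
  offset=2 (pos 3, char 'b'): match length 2
  offset=3 (pos 2, char 'b'): match length 2
  offset=4 (pos 1, char 'e'): match length 0
  offset=5 (pos 0, char 'e'): match length 0
Longest match has length 2, found at offsets 1, 2, 3; take the smallest, offset 1.
next_char = character at position 5 + 2 = 7 -> 'e'

Best match: offset=1, length=2 (matching 'bb' starting at position 4)
LZ77 triple: (1, 2, 'e')


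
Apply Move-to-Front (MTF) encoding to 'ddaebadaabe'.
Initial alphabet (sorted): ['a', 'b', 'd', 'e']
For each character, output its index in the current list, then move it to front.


MTF encoding:
'd': index 2 in ['a', 'b', 'd', 'e'] -> ['d', 'a', 'b', 'e']
'd': index 0 in ['d', 'a', 'b', 'e'] -> ['d', 'a', 'b', 'e']
'a': index 1 in ['d', 'a', 'b', 'e'] -> ['a', 'd', 'b', 'e']
'e': index 3 in ['a', 'd', 'b', 'e'] -> ['e', 'a', 'd', 'b']
'b': index 3 in ['e', 'a', 'd', 'b'] -> ['b', 'e', 'a', 'd']
'a': index 2 in ['b', 'e', 'a', 'd'] -> ['a', 'b', 'e', 'd']
'd': index 3 in ['a', 'b', 'e', 'd'] -> ['d', 'a', 'b', 'e']
'a': index 1 in ['d', 'a', 'b', 'e'] -> ['a', 'd', 'b', 'e']
'a': index 0 in ['a', 'd', 'b', 'e'] -> ['a', 'd', 'b', 'e']
'b': index 2 in ['a', 'd', 'b', 'e'] -> ['b', 'a', 'd', 'e']
'e': index 3 in ['b', 'a', 'd', 'e'] -> ['e', 'b', 'a', 'd']


Output: [2, 0, 1, 3, 3, 2, 3, 1, 0, 2, 3]


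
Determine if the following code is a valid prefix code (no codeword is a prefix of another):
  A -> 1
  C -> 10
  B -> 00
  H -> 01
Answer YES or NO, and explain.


Checking each pair (does one codeword prefix another?):
  A='1' vs C='10': prefix -- VIOLATION

NO -- this is NOT a valid prefix code. A (1) is a prefix of C (10).


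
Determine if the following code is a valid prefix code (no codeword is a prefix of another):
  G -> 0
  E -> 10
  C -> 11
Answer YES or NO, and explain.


Checking each pair (does one codeword prefix another?):
  G='0' vs E='10': no prefix
  G='0' vs C='11': no prefix
  E='10' vs G='0': no prefix
  E='10' vs C='11': no prefix
  C='11' vs G='0': no prefix
  C='11' vs E='10': no prefix
No violation found over all pairs.

YES -- this is a valid prefix code. No codeword is a prefix of any other codeword.


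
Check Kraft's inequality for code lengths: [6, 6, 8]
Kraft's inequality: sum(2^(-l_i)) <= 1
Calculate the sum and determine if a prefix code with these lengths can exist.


Sum = 2^(-6) + 2^(-6) + 2^(-8)
    = 0.015625 + 0.015625 + 0.00390625
    = 9/256 = 0.03515625
Since 0.03515625 <= 1, Kraft's inequality IS satisfied.
A prefix code with these lengths CAN exist.

Kraft sum = 0.03515625. Satisfied.


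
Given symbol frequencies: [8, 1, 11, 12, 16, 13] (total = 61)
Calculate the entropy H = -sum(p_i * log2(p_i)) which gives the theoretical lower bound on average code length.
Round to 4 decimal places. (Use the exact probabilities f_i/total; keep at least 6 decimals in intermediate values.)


Per-symbol terms -p_i * log2(p_i) with p_i = f_i/61:
  p = 8/61 = 0.131148: log2(p) = -2.930737, -p*log2(p) = 0.384359
  p = 1/61 = 0.016393: log2(p) = -5.930737, -p*log2(p) = 0.097225
  p = 11/61 = 0.180328: log2(p) = -2.471306, -p*log2(p) = 0.445645
  p = 12/61 = 0.196721: log2(p) = -2.345775, -p*log2(p) = 0.461464
  p = 16/61 = 0.262295: log2(p) = -1.930737, -p*log2(p) = 0.506423
  p = 13/61 = 0.213115: log2(p) = -2.230298, -p*log2(p) = 0.475309
H = 0.384359 + 0.097225 + 0.445645 + 0.461464 + 0.506423 + 0.475309 = 2.370425

H = 2.3704 bits/symbol


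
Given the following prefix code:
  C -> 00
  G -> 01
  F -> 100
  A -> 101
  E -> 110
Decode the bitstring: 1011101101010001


Decoding step by step:
Bits 101 -> A
Bits 110 -> E
Bits 110 -> E
Bits 101 -> A
Bits 00 -> C
Bits 01 -> G


Decoded message: AEEACG


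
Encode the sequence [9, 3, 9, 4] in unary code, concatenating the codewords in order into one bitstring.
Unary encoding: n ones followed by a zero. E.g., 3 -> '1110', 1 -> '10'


Encode each number as n ones followed by a terminating 0:
  9 -> 1111111110 (10 bits)
  3 -> 1110 (4 bits)
  9 -> 1111111110 (10 bits)
  4 -> 11110 (5 bits)
Total length = 10 + 4 + 10 + 5 = 29 bits.

Unary([9, 3, 9, 4]) = 11111111101110111111111011110 (29 bits)


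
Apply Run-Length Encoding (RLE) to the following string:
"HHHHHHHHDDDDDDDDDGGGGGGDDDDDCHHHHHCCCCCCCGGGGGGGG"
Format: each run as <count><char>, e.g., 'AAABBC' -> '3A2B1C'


Scanning runs left to right:
  i=0: run of 'H' x 8 -> '8H'
  i=8: run of 'D' x 9 -> '9D'
  i=17: run of 'G' x 6 -> '6G'
  i=23: run of 'D' x 5 -> '5D'
  i=28: run of 'C' x 1 -> '1C'
  i=29: run of 'H' x 5 -> '5H'
  i=34: run of 'C' x 7 -> '7C'
  i=41: run of 'G' x 8 -> '8G'

RLE = 8H9D6G5D1C5H7C8G


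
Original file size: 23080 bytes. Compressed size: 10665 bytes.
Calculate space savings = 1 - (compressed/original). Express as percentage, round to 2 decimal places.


ratio = compressed/original = 10665/23080 = 0.462088
savings = 1 - ratio = 1 - 0.462088 = 0.537912
as a percentage: 0.537912 * 100 = 53.79%

Space savings = 1 - 10665/23080 = 53.79%


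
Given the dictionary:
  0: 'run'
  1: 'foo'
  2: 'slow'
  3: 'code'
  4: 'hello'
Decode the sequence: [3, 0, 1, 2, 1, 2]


Look up each index in the dictionary:
  3 -> 'code'
  0 -> 'run'
  1 -> 'foo'
  2 -> 'slow'
  1 -> 'foo'
  2 -> 'slow'

Decoded: "code run foo slow foo slow"


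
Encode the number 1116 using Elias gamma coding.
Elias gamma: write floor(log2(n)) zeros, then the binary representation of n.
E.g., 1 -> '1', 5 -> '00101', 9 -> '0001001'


num_bits = floor(log2(1116)) + 1 = 11
leading_zeros = num_bits - 1 = 10
binary(1116) = 10001011100

Elias gamma(1116) = '0000000000' + '10001011100' = 000000000010001011100 (21 bits)


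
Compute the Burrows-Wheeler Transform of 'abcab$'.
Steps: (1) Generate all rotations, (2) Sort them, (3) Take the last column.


Rotations (sorted):
  0: $abcab -> last char: b
  1: ab$abc -> last char: c
  2: abcab$ -> last char: $
  3: b$abca -> last char: a
  4: bcab$a -> last char: a
  5: cab$ab -> last char: b


BWT = bc$aab


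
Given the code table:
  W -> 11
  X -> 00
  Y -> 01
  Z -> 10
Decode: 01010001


Decoding:
01 -> Y
01 -> Y
00 -> X
01 -> Y


Result: YYXY


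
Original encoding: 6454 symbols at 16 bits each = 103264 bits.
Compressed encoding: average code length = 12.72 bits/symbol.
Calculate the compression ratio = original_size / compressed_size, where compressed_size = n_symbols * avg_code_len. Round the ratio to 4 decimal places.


original_size = n_symbols * orig_bits = 6454 * 16 = 103264 bits
compressed_size = n_symbols * avg_code_len = 6454 * 12.72 = 82094.88 bits
ratio = original_size / compressed_size = 103264 / 82094.88 = 1.2579

Compression ratio = 1.2579


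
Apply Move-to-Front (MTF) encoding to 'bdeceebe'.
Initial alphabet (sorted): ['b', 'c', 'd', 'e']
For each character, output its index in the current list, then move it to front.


MTF encoding:
'b': index 0 in ['b', 'c', 'd', 'e'] -> ['b', 'c', 'd', 'e']
'd': index 2 in ['b', 'c', 'd', 'e'] -> ['d', 'b', 'c', 'e']
'e': index 3 in ['d', 'b', 'c', 'e'] -> ['e', 'd', 'b', 'c']
'c': index 3 in ['e', 'd', 'b', 'c'] -> ['c', 'e', 'd', 'b']
'e': index 1 in ['c', 'e', 'd', 'b'] -> ['e', 'c', 'd', 'b']
'e': index 0 in ['e', 'c', 'd', 'b'] -> ['e', 'c', 'd', 'b']
'b': index 3 in ['e', 'c', 'd', 'b'] -> ['b', 'e', 'c', 'd']
'e': index 1 in ['b', 'e', 'c', 'd'] -> ['e', 'b', 'c', 'd']


Output: [0, 2, 3, 3, 1, 0, 3, 1]


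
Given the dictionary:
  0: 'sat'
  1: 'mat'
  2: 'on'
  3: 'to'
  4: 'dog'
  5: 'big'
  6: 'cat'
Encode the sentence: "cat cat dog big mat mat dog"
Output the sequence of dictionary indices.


Look up each word in the dictionary:
  'cat' -> 6
  'cat' -> 6
  'dog' -> 4
  'big' -> 5
  'mat' -> 1
  'mat' -> 1
  'dog' -> 4

Encoded: [6, 6, 4, 5, 1, 1, 4]


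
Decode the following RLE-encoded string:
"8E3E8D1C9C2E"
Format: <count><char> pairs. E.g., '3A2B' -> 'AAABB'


Expanding each <count><char> pair:
  8E -> 'EEEEEEEE'
  3E -> 'EEE'
  8D -> 'DDDDDDDD'
  1C -> 'C'
  9C -> 'CCCCCCCCC'
  2E -> 'EE'

Decoded = EEEEEEEEEEEDDDDDDDDCCCCCCCCCCEE


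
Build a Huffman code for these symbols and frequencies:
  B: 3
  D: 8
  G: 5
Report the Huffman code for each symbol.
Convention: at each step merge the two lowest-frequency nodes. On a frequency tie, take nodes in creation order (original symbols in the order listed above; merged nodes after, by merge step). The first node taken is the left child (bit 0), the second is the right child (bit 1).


Huffman tree construction:
Step 1: Merge B(3) + G(5) = 8
Step 2: Merge D(8) + (B+G)(8) = 16
Read each symbol's code off the tree from the root (left child = 0, right child = 1).

Codes:
  B: 10 (length 2)
  D: 0 (length 1)
  G: 11 (length 2)
Average code length: 24/16 = 1.5000 bits/symbol


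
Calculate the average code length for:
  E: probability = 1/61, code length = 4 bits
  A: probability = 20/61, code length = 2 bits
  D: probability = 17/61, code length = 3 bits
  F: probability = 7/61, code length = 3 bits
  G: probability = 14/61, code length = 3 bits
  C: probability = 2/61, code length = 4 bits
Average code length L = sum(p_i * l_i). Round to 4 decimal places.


Weighted contributions p_i * l_i:
  E: (1/61) * 4 = 4/61
  A: (20/61) * 2 = 40/61
  D: (17/61) * 3 = 51/61
  F: (7/61) * 3 = 21/61
  G: (14/61) * 3 = 42/61
  C: (2/61) * 4 = 8/61
Sum = (4 + 40 + 51 + 21 + 42 + 8)/61 = 166/61

L = 166/61 = 2.7213 bits/symbol


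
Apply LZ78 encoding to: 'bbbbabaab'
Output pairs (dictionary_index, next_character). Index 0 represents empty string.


LZ78 encoding steps:
Dictionary: {0: ''}
Step 1: w='' (idx 0), next='b' -> output (0, 'b'), add 'b' as idx 1
Step 2: w='b' (idx 1), next='b' -> output (1, 'b'), add 'bb' as idx 2
Step 3: w='b' (idx 1), next='a' -> output (1, 'a'), add 'ba' as idx 3
Step 4: w='ba' (idx 3), next='a' -> output (3, 'a'), add 'baa' as idx 4
Step 5: w='b' (idx 1), end of input -> output (1, '')


Encoded: [(0, 'b'), (1, 'b'), (1, 'a'), (3, 'a'), (1, '')]


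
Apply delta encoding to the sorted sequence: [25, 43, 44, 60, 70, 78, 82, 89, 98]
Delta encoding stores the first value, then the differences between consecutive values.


First value: 25
Deltas:
  43 - 25 = 18
  44 - 43 = 1
  60 - 44 = 16
  70 - 60 = 10
  78 - 70 = 8
  82 - 78 = 4
  89 - 82 = 7
  98 - 89 = 9


Delta encoded: [25, 18, 1, 16, 10, 8, 4, 7, 9]


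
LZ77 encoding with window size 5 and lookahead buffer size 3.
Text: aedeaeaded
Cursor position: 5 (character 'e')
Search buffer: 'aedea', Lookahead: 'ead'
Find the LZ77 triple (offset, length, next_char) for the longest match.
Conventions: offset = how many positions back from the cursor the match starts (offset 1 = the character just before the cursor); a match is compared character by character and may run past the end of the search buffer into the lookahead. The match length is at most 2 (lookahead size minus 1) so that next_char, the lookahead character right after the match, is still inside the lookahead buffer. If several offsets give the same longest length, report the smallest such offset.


Try each offset into the search buffer:
  offset=1 (pos 4, char 'a'): match length 0
  offset=2 (pos 3, char 'e'): match length 2
  offset=3 (pos 2, char 'd'): match length 0
  offset=4 (pos 1, char 'e'): match length 1
  offset=5 (pos 0, char 'a'): match length 0
Longest match has length 2 at offset 2.
next_char = character at position 5 + 2 = 7 -> 'd'

Best match: offset=2, length=2 (matching 'ea' starting at position 3)
LZ77 triple: (2, 2, 'd')


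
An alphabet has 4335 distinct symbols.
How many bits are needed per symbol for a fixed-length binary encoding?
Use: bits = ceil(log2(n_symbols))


log2(4335) = 12.0818
Bracket: 2^12 = 4096 < 4335 <= 2^13 = 8192
So ceil(log2(4335)) = 13

bits = ceil(log2(4335)) = ceil(12.0818) = 13 bits


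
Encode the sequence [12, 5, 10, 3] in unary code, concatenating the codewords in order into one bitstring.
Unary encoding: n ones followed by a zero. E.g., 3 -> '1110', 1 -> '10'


Encode each number as n ones followed by a terminating 0:
  12 -> 1111111111110 (13 bits)
  5 -> 111110 (6 bits)
  10 -> 11111111110 (11 bits)
  3 -> 1110 (4 bits)
Total length = 13 + 6 + 11 + 4 = 34 bits.

Unary([12, 5, 10, 3]) = 1111111111110111110111111111101110 (34 bits)


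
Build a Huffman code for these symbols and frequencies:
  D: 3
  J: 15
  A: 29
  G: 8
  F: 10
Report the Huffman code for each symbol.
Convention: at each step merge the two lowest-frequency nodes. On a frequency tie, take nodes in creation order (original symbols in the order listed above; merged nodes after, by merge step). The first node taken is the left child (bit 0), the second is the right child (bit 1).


Huffman tree construction:
Step 1: Merge D(3) + G(8) = 11
Step 2: Merge F(10) + (D+G)(11) = 21
Step 3: Merge J(15) + (F+(D+G))(21) = 36
Step 4: Merge A(29) + (J+(F+(D+G)))(36) = 65
Read each symbol's code off the tree from the root (left child = 0, right child = 1).

Codes:
  D: 1110 (length 4)
  J: 10 (length 2)
  A: 0 (length 1)
  G: 1111 (length 4)
  F: 110 (length 3)
Average code length: 133/65 = 2.0462 bits/symbol


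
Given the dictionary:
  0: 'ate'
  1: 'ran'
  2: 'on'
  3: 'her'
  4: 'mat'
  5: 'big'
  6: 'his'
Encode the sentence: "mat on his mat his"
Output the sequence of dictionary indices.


Look up each word in the dictionary:
  'mat' -> 4
  'on' -> 2
  'his' -> 6
  'mat' -> 4
  'his' -> 6

Encoded: [4, 2, 6, 4, 6]


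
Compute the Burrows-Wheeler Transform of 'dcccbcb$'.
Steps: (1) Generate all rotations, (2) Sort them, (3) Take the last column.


Rotations (sorted):
  0: $dcccbcb -> last char: b
  1: b$dcccbc -> last char: c
  2: bcb$dccc -> last char: c
  3: cb$dcccb -> last char: b
  4: cbcb$dcc -> last char: c
  5: ccbcb$dc -> last char: c
  6: cccbcb$d -> last char: d
  7: dcccbcb$ -> last char: $


BWT = bccbccd$


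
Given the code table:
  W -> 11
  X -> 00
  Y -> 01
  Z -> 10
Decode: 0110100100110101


Decoding:
01 -> Y
10 -> Z
10 -> Z
01 -> Y
00 -> X
11 -> W
01 -> Y
01 -> Y


Result: YZZYXWYY


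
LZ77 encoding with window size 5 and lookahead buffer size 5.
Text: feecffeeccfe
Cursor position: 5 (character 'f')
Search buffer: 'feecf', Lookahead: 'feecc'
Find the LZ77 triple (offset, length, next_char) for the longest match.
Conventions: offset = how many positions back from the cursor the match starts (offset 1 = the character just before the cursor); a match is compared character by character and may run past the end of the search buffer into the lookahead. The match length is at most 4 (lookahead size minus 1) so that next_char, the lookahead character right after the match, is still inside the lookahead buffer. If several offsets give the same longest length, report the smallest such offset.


Try each offset into the search buffer:
  offset=1 (pos 4, char 'f'): match length 1
  offset=2 (pos 3, char 'c'): match length 0
  offset=3 (pos 2, char 'e'): match length 0
  offset=4 (pos 1, char 'e'): match length 0
  offset=5 (pos 0, char 'f'): match length 4
Longest match has length 4 at offset 5.
next_char = character at position 5 + 4 = 9 -> 'c'

Best match: offset=5, length=4 (matching 'feec' starting at position 0)
LZ77 triple: (5, 4, 'c')


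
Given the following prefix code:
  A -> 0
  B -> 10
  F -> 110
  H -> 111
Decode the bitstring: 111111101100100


Decoding step by step:
Bits 111 -> H
Bits 111 -> H
Bits 10 -> B
Bits 110 -> F
Bits 0 -> A
Bits 10 -> B
Bits 0 -> A


Decoded message: HHBFABA


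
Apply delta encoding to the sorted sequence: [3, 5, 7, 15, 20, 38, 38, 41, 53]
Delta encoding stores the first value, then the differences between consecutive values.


First value: 3
Deltas:
  5 - 3 = 2
  7 - 5 = 2
  15 - 7 = 8
  20 - 15 = 5
  38 - 20 = 18
  38 - 38 = 0
  41 - 38 = 3
  53 - 41 = 12


Delta encoded: [3, 2, 2, 8, 5, 18, 0, 3, 12]


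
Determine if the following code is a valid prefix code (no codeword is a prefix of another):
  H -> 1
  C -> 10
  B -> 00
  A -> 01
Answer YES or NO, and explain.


Checking each pair (does one codeword prefix another?):
  H='1' vs C='10': prefix -- VIOLATION

NO -- this is NOT a valid prefix code. H (1) is a prefix of C (10).


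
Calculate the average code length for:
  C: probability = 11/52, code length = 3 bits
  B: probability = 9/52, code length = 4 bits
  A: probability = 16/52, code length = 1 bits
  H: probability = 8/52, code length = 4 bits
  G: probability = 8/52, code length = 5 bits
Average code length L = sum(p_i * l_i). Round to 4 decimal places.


Weighted contributions p_i * l_i:
  C: (11/52) * 3 = 33/52
  B: (9/52) * 4 = 36/52
  A: (16/52) * 1 = 16/52
  H: (8/52) * 4 = 32/52
  G: (8/52) * 5 = 40/52
Sum = (33 + 36 + 16 + 32 + 40)/52 = 157/52

L = 157/52 = 3.0192 bits/symbol


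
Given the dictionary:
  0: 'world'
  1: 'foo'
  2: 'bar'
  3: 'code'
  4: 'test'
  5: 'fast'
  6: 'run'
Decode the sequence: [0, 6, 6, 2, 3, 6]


Look up each index in the dictionary:
  0 -> 'world'
  6 -> 'run'
  6 -> 'run'
  2 -> 'bar'
  3 -> 'code'
  6 -> 'run'

Decoded: "world run run bar code run"


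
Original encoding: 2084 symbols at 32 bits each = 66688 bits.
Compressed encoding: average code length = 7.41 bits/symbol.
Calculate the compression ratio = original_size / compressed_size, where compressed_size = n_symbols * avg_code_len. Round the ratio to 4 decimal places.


original_size = n_symbols * orig_bits = 2084 * 32 = 66688 bits
compressed_size = n_symbols * avg_code_len = 2084 * 7.41 = 15442.44 bits
ratio = original_size / compressed_size = 66688 / 15442.44 = 4.3185

Compression ratio = 4.3185


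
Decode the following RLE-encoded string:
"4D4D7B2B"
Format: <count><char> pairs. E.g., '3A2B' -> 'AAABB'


Expanding each <count><char> pair:
  4D -> 'DDDD'
  4D -> 'DDDD'
  7B -> 'BBBBBBB'
  2B -> 'BB'

Decoded = DDDDDDDDBBBBBBBBB


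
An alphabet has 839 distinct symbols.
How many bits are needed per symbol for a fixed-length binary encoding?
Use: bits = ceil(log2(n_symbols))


log2(839) = 9.7125
Bracket: 2^9 = 512 < 839 <= 2^10 = 1024
So ceil(log2(839)) = 10

bits = ceil(log2(839)) = ceil(9.7125) = 10 bits


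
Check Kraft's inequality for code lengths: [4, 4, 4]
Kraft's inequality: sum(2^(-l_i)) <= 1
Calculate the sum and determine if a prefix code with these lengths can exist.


Sum = 2^(-4) + 2^(-4) + 2^(-4)
    = 0.0625 + 0.0625 + 0.0625
    = 3/16 = 0.1875
Since 0.1875 <= 1, Kraft's inequality IS satisfied.
A prefix code with these lengths CAN exist.

Kraft sum = 0.1875. Satisfied.


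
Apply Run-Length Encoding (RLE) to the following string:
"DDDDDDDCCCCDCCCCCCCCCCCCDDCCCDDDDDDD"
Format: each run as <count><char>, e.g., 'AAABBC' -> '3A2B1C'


Scanning runs left to right:
  i=0: run of 'D' x 7 -> '7D'
  i=7: run of 'C' x 4 -> '4C'
  i=11: run of 'D' x 1 -> '1D'
  i=12: run of 'C' x 12 -> '12C'
  i=24: run of 'D' x 2 -> '2D'
  i=26: run of 'C' x 3 -> '3C'
  i=29: run of 'D' x 7 -> '7D'

RLE = 7D4C1D12C2D3C7D


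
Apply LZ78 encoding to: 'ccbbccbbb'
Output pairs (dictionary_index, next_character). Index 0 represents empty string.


LZ78 encoding steps:
Dictionary: {0: ''}
Step 1: w='' (idx 0), next='c' -> output (0, 'c'), add 'c' as idx 1
Step 2: w='c' (idx 1), next='b' -> output (1, 'b'), add 'cb' as idx 2
Step 3: w='' (idx 0), next='b' -> output (0, 'b'), add 'b' as idx 3
Step 4: w='c' (idx 1), next='c' -> output (1, 'c'), add 'cc' as idx 4
Step 5: w='b' (idx 3), next='b' -> output (3, 'b'), add 'bb' as idx 5
Step 6: w='b' (idx 3), end of input -> output (3, '')


Encoded: [(0, 'c'), (1, 'b'), (0, 'b'), (1, 'c'), (3, 'b'), (3, '')]


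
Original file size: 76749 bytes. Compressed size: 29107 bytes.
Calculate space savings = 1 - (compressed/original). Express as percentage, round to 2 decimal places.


ratio = compressed/original = 29107/76749 = 0.379249
savings = 1 - ratio = 1 - 0.379249 = 0.620751
as a percentage: 0.620751 * 100 = 62.08%

Space savings = 1 - 29107/76749 = 62.08%


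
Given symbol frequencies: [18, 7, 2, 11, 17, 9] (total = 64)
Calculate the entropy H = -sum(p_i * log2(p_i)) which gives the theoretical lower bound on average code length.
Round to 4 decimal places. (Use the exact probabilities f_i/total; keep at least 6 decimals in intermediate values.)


Per-symbol terms -p_i * log2(p_i) with p_i = f_i/64:
  p = 18/64 = 0.281250: log2(p) = -1.830075, -p*log2(p) = 0.514709
  p = 7/64 = 0.109375: log2(p) = -3.192645, -p*log2(p) = 0.349196
  p = 2/64 = 0.031250: log2(p) = -5.000000, -p*log2(p) = 0.156250
  p = 11/64 = 0.171875: log2(p) = -2.540568, -p*log2(p) = 0.436660
  p = 17/64 = 0.265625: log2(p) = -1.912537, -p*log2(p) = 0.508018
  p = 9/64 = 0.140625: log2(p) = -2.830075, -p*log2(p) = 0.397979
H = 0.514709 + 0.349196 + 0.156250 + 0.436660 + 0.508018 + 0.397979 = 2.362812

H = 2.3628 bits/symbol


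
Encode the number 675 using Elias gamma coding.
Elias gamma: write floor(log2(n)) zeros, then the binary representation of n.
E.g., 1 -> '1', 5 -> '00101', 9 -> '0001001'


num_bits = floor(log2(675)) + 1 = 10
leading_zeros = num_bits - 1 = 9
binary(675) = 1010100011

Elias gamma(675) = '000000000' + '1010100011' = 0000000001010100011 (19 bits)


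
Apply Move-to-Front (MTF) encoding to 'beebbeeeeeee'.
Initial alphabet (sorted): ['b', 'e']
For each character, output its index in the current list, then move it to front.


MTF encoding:
'b': index 0 in ['b', 'e'] -> ['b', 'e']
'e': index 1 in ['b', 'e'] -> ['e', 'b']
'e': index 0 in ['e', 'b'] -> ['e', 'b']
'b': index 1 in ['e', 'b'] -> ['b', 'e']
'b': index 0 in ['b', 'e'] -> ['b', 'e']
'e': index 1 in ['b', 'e'] -> ['e', 'b']
'e': index 0 in ['e', 'b'] -> ['e', 'b']
'e': index 0 in ['e', 'b'] -> ['e', 'b']
'e': index 0 in ['e', 'b'] -> ['e', 'b']
'e': index 0 in ['e', 'b'] -> ['e', 'b']
'e': index 0 in ['e', 'b'] -> ['e', 'b']
'e': index 0 in ['e', 'b'] -> ['e', 'b']


Output: [0, 1, 0, 1, 0, 1, 0, 0, 0, 0, 0, 0]


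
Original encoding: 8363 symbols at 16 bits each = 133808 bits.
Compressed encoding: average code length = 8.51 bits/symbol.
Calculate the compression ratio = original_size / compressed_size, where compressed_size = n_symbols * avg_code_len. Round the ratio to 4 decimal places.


original_size = n_symbols * orig_bits = 8363 * 16 = 133808 bits
compressed_size = n_symbols * avg_code_len = 8363 * 8.51 = 71169.13 bits
ratio = original_size / compressed_size = 133808 / 71169.13 = 1.8801

Compression ratio = 1.8801


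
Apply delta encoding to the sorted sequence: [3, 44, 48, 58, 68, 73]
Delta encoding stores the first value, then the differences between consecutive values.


First value: 3
Deltas:
  44 - 3 = 41
  48 - 44 = 4
  58 - 48 = 10
  68 - 58 = 10
  73 - 68 = 5


Delta encoded: [3, 41, 4, 10, 10, 5]


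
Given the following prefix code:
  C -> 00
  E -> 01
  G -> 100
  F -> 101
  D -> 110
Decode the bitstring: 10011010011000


Decoding step by step:
Bits 100 -> G
Bits 110 -> D
Bits 100 -> G
Bits 110 -> D
Bits 00 -> C


Decoded message: GDGDC


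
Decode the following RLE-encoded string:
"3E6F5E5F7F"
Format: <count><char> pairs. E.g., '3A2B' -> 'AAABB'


Expanding each <count><char> pair:
  3E -> 'EEE'
  6F -> 'FFFFFF'
  5E -> 'EEEEE'
  5F -> 'FFFFF'
  7F -> 'FFFFFFF'

Decoded = EEEFFFFFFEEEEEFFFFFFFFFFFF


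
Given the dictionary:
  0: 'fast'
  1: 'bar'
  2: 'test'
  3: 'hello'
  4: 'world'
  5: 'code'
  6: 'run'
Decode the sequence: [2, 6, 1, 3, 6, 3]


Look up each index in the dictionary:
  2 -> 'test'
  6 -> 'run'
  1 -> 'bar'
  3 -> 'hello'
  6 -> 'run'
  3 -> 'hello'

Decoded: "test run bar hello run hello"
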